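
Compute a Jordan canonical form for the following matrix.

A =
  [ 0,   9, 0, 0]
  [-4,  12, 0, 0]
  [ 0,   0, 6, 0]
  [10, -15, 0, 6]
J_2(6) ⊕ J_1(6) ⊕ J_1(6)

The characteristic polynomial is
  det(x·I − A) = x^4 - 24*x^3 + 216*x^2 - 864*x + 1296 = (x - 6)^4

Eigenvalues and multiplicities (the geometric multiplicity of λ is n − rank(A − λI), which equals the number of Jordan blocks for λ):
  λ = 6: algebraic multiplicity = 4, geometric multiplicity = 3

Determining the block sizes for each eigenvalue:
  λ = 6: 3 blocks summing to 4 forces exactly one block of size 2 and the rest size 1 → block sizes [2, 1, 1]

Assembling the blocks gives a Jordan form
J =
  [6, 1, 0, 0]
  [0, 6, 0, 0]
  [0, 0, 6, 0]
  [0, 0, 0, 6]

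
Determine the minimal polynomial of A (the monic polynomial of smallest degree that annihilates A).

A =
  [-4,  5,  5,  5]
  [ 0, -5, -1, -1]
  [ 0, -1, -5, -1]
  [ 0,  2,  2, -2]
x^2 + 8*x + 16

The characteristic polynomial is χ_A(x) = (x + 4)^4, so the eigenvalues are known. The minimal polynomial is
  m_A(x) = Π_λ (x − λ)^{k_λ}
where k_λ is the size of the *largest* Jordan block for λ (equivalently, the smallest k with (A − λI)^k v = 0 for every generalised eigenvector v of λ).

  λ = -4: largest Jordan block has size 2, contributing (x + 4)^2

So m_A(x) = (x + 4)^2 = x^2 + 8*x + 16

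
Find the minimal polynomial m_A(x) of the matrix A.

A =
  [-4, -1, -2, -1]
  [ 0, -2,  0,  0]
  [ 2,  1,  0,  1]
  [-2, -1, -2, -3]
x^2 + 5*x + 6

The characteristic polynomial is χ_A(x) = (x + 2)^3*(x + 3), so the eigenvalues are known. The minimal polynomial is
  m_A(x) = Π_λ (x − λ)^{k_λ}
where k_λ is the size of the *largest* Jordan block for λ (equivalently, the smallest k with (A − λI)^k v = 0 for every generalised eigenvector v of λ).

  λ = -3: largest Jordan block has size 1, contributing (x + 3)
  λ = -2: largest Jordan block has size 1, contributing (x + 2)

So m_A(x) = (x + 2)*(x + 3) = x^2 + 5*x + 6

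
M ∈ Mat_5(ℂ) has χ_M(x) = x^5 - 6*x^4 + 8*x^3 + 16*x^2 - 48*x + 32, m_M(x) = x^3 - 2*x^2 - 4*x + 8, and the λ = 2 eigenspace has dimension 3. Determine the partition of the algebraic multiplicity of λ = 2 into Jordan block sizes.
Block sizes for λ = 2: [2, 1, 1]

Step 1 — from the characteristic polynomial, algebraic multiplicity of λ = 2 is 4. From dim ker(M − (2)·I) = 3, there are exactly 3 Jordan blocks for λ = 2.
Step 2 — from the minimal polynomial, the factor (x − 2)^2 tells us the largest block for λ = 2 has size 2.
Step 3 — with total size 4, 3 blocks, and largest block 2, the block sizes (in nonincreasing order) are [2, 1, 1].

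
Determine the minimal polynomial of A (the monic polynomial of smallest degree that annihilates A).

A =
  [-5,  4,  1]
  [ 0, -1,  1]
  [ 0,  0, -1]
x^3 + 7*x^2 + 11*x + 5

The characteristic polynomial is χ_A(x) = (x + 1)^2*(x + 5), so the eigenvalues are known. The minimal polynomial is
  m_A(x) = Π_λ (x − λ)^{k_λ}
where k_λ is the size of the *largest* Jordan block for λ (equivalently, the smallest k with (A − λI)^k v = 0 for every generalised eigenvector v of λ).

  λ = -5: largest Jordan block has size 1, contributing (x + 5)
  λ = -1: largest Jordan block has size 2, contributing (x + 1)^2

So m_A(x) = (x + 1)^2*(x + 5) = x^3 + 7*x^2 + 11*x + 5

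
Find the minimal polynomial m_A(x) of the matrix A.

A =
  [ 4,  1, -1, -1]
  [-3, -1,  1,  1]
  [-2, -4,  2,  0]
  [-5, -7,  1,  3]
x^3 - 6*x^2 + 12*x - 8

The characteristic polynomial is χ_A(x) = (x - 2)^4, so the eigenvalues are known. The minimal polynomial is
  m_A(x) = Π_λ (x − λ)^{k_λ}
where k_λ is the size of the *largest* Jordan block for λ (equivalently, the smallest k with (A − λI)^k v = 0 for every generalised eigenvector v of λ).

  λ = 2: largest Jordan block has size 3, contributing (x − 2)^3

So m_A(x) = (x - 2)^3 = x^3 - 6*x^2 + 12*x - 8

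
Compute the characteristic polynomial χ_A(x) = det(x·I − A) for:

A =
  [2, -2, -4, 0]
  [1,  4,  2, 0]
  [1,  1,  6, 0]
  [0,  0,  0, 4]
x^4 - 16*x^3 + 96*x^2 - 256*x + 256

Expanding det(x·I − A) (e.g. by cofactor expansion or by noting that A is similar to its Jordan form J, which has the same characteristic polynomial as A) gives
  χ_A(x) = x^4 - 16*x^3 + 96*x^2 - 256*x + 256
which factors as (x - 4)^4. The eigenvalues (with algebraic multiplicities) are λ = 4 with multiplicity 4.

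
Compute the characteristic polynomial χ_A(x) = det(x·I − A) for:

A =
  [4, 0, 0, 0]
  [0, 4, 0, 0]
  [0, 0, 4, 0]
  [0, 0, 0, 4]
x^4 - 16*x^3 + 96*x^2 - 256*x + 256

Expanding det(x·I − A) (e.g. by cofactor expansion or by noting that A is similar to its Jordan form J, which has the same characteristic polynomial as A) gives
  χ_A(x) = x^4 - 16*x^3 + 96*x^2 - 256*x + 256
which factors as (x - 4)^4. The eigenvalues (with algebraic multiplicities) are λ = 4 with multiplicity 4.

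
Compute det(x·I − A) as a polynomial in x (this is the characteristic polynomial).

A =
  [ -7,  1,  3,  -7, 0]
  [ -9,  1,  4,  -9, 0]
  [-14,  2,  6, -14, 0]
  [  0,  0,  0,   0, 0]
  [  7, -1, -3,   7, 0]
x^5

Expanding det(x·I − A) (e.g. by cofactor expansion or by noting that A is similar to its Jordan form J, which has the same characteristic polynomial as A) gives
  χ_A(x) = x^5
which factors as x^5. The eigenvalues (with algebraic multiplicities) are λ = 0 with multiplicity 5.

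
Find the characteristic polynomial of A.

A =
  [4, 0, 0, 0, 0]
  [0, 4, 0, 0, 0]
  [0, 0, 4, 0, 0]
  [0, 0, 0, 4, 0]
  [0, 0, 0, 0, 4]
x^5 - 20*x^4 + 160*x^3 - 640*x^2 + 1280*x - 1024

Expanding det(x·I − A) (e.g. by cofactor expansion or by noting that A is similar to its Jordan form J, which has the same characteristic polynomial as A) gives
  χ_A(x) = x^5 - 20*x^4 + 160*x^3 - 640*x^2 + 1280*x - 1024
which factors as (x - 4)^5. The eigenvalues (with algebraic multiplicities) are λ = 4 with multiplicity 5.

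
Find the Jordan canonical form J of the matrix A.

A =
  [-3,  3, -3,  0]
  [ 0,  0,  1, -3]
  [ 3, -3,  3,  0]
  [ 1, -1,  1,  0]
J_3(0) ⊕ J_1(0)

The characteristic polynomial is
  det(x·I − A) = x^4

Eigenvalues and multiplicities (the geometric multiplicity of λ is n − rank(A − λI), which equals the number of Jordan blocks for λ):
  λ = 0: algebraic multiplicity = 4, geometric multiplicity = 2

Determining the block sizes for each eigenvalue:
  λ = 0: with am = 4 and gm = 2, the partition is not yet determined (e.g. several partitions of 4 into 2 parts exist). Let N = A − (0)·I. Computing rank(N^1) = 2, rank(N^2) = 1, rank(N^3) = 0; the number of blocks of size ≥ j is rank(N^{j−1}) − rank(N^j), giving [2, 1, 1]. So we have 1 block(s) of size 3, 1 block(s) of size 1 → block sizes [3, 1]

Assembling the blocks gives a Jordan form
J =
  [0, 1, 0, 0]
  [0, 0, 1, 0]
  [0, 0, 0, 0]
  [0, 0, 0, 0]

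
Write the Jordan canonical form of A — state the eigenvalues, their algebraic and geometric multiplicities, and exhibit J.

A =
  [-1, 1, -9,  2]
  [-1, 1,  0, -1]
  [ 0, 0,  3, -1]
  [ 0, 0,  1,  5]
J_2(0) ⊕ J_2(4)

The characteristic polynomial is
  det(x·I − A) = x^4 - 8*x^3 + 16*x^2 = x^2*(x - 4)^2

Eigenvalues and multiplicities (the geometric multiplicity of λ is n − rank(A − λI), which equals the number of Jordan blocks for λ):
  λ = 0: algebraic multiplicity = 2, geometric multiplicity = 1
  λ = 4: algebraic multiplicity = 2, geometric multiplicity = 1

Determining the block sizes for each eigenvalue:
  λ = 0: one block (gm = 1), so the single block has size am = 2 → block sizes [2]
  λ = 4: one block (gm = 1), so the single block has size am = 2 → block sizes [2]

Assembling the blocks gives a Jordan form
J =
  [0, 1, 0, 0]
  [0, 0, 0, 0]
  [0, 0, 4, 1]
  [0, 0, 0, 4]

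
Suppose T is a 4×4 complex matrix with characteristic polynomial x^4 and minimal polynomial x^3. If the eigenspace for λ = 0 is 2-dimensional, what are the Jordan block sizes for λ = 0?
Block sizes for λ = 0: [3, 1]

Step 1 — from the characteristic polynomial, algebraic multiplicity of λ = 0 is 4. From dim ker(T − (0)·I) = 2, there are exactly 2 Jordan blocks for λ = 0.
Step 2 — from the minimal polynomial, the factor (x − 0)^3 tells us the largest block for λ = 0 has size 3.
Step 3 — with total size 4, 2 blocks, and largest block 3, the block sizes (in nonincreasing order) are [3, 1].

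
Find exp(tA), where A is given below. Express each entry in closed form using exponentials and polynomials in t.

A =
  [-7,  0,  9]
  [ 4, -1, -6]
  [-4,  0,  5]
e^{tA} =
  [-6*t*exp(-t) + exp(-t), 0, 9*t*exp(-t)]
  [4*t*exp(-t), exp(-t), -6*t*exp(-t)]
  [-4*t*exp(-t), 0, 6*t*exp(-t) + exp(-t)]

Strategy: write A = P · J · P⁻¹ where J is a Jordan canonical form, so e^{tA} = P · e^{tJ} · P⁻¹, and e^{tJ} can be computed block-by-block.

A has Jordan form
J =
  [-1,  1,  0]
  [ 0, -1,  0]
  [ 0,  0, -1]
(up to reordering of blocks).

Per-block formulas:
  For a 1×1 block at λ = -1: exp(t · [-1]) = [e^(-1t)].
  For a 2×2 Jordan block J_2(-1): exp(t · J_2(-1)) = e^(-1t)·(I + t·N), where N is the 2×2 nilpotent shift.

After assembling e^{tJ} and conjugating by P, we get:

e^{tA} =
  [-6*t*exp(-t) + exp(-t), 0, 9*t*exp(-t)]
  [4*t*exp(-t), exp(-t), -6*t*exp(-t)]
  [-4*t*exp(-t), 0, 6*t*exp(-t) + exp(-t)]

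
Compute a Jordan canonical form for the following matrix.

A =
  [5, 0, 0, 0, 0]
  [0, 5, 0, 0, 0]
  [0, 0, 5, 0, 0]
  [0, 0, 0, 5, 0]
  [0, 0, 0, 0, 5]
J_1(5) ⊕ J_1(5) ⊕ J_1(5) ⊕ J_1(5) ⊕ J_1(5)

The characteristic polynomial is
  det(x·I − A) = x^5 - 25*x^4 + 250*x^3 - 1250*x^2 + 3125*x - 3125 = (x - 5)^5

Eigenvalues and multiplicities (the geometric multiplicity of λ is n − rank(A − λI), which equals the number of Jordan blocks for λ):
  λ = 5: algebraic multiplicity = 5, geometric multiplicity = 5

Determining the block sizes for each eigenvalue:
  λ = 5: gm = am = 5, so every block has size 1 → block sizes [1, 1, 1, 1, 1]

Assembling the blocks gives a Jordan form
J =
  [5, 0, 0, 0, 0]
  [0, 5, 0, 0, 0]
  [0, 0, 5, 0, 0]
  [0, 0, 0, 5, 0]
  [0, 0, 0, 0, 5]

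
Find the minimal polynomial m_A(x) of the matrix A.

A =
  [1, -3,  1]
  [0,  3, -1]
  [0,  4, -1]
x^3 - 3*x^2 + 3*x - 1

The characteristic polynomial is χ_A(x) = (x - 1)^3, so the eigenvalues are known. The minimal polynomial is
  m_A(x) = Π_λ (x − λ)^{k_λ}
where k_λ is the size of the *largest* Jordan block for λ (equivalently, the smallest k with (A − λI)^k v = 0 for every generalised eigenvector v of λ).

  λ = 1: largest Jordan block has size 3, contributing (x − 1)^3

So m_A(x) = (x - 1)^3 = x^3 - 3*x^2 + 3*x - 1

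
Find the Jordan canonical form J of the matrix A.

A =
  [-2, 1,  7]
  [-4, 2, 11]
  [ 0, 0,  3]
J_2(0) ⊕ J_1(3)

The characteristic polynomial is
  det(x·I − A) = x^3 - 3*x^2 = x^2*(x - 3)

Eigenvalues and multiplicities (the geometric multiplicity of λ is n − rank(A − λI), which equals the number of Jordan blocks for λ):
  λ = 0: algebraic multiplicity = 2, geometric multiplicity = 1
  λ = 3: algebraic multiplicity = 1, geometric multiplicity = 1

Determining the block sizes for each eigenvalue:
  λ = 0: one block (gm = 1), so the single block has size am = 2 → block sizes [2]
  λ = 3: one block (gm = 1), so the single block has size am = 1 → block sizes [1]

Assembling the blocks gives a Jordan form
J =
  [0, 1, 0]
  [0, 0, 0]
  [0, 0, 3]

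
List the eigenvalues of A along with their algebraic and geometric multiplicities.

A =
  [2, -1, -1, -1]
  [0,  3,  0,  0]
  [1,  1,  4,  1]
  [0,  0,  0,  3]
λ = 3: alg = 4, geom = 3

Step 1 — factor the characteristic polynomial to read off the algebraic multiplicities:
  χ_A(x) = (x - 3)^4

Step 2 — compute geometric multiplicities via the rank-nullity identity g(λ) = n − rank(A − λI):
  rank(A − (3)·I) = 1, so dim ker(A − (3)·I) = n − 1 = 3

Summary:
  λ = 3: algebraic multiplicity = 4, geometric multiplicity = 3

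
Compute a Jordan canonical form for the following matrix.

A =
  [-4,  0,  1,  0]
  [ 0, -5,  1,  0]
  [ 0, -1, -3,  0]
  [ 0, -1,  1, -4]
J_3(-4) ⊕ J_1(-4)

The characteristic polynomial is
  det(x·I − A) = x^4 + 16*x^3 + 96*x^2 + 256*x + 256 = (x + 4)^4

Eigenvalues and multiplicities (the geometric multiplicity of λ is n − rank(A − λI), which equals the number of Jordan blocks for λ):
  λ = -4: algebraic multiplicity = 4, geometric multiplicity = 2

Determining the block sizes for each eigenvalue:
  λ = -4: with am = 4 and gm = 2, the partition is not yet determined (e.g. several partitions of 4 into 2 parts exist). Let N = A − (-4)·I. Computing rank(N^1) = 2, rank(N^2) = 1, rank(N^3) = 0; the number of blocks of size ≥ j is rank(N^{j−1}) − rank(N^j), giving [2, 1, 1]. So we have 1 block(s) of size 3, 1 block(s) of size 1 → block sizes [3, 1]

Assembling the blocks gives a Jordan form
J =
  [-4,  1,  0,  0]
  [ 0, -4,  1,  0]
  [ 0,  0, -4,  0]
  [ 0,  0,  0, -4]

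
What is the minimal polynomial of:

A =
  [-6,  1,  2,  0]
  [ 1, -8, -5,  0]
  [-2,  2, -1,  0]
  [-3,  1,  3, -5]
x^3 + 15*x^2 + 75*x + 125

The characteristic polynomial is χ_A(x) = (x + 5)^4, so the eigenvalues are known. The minimal polynomial is
  m_A(x) = Π_λ (x − λ)^{k_λ}
where k_λ is the size of the *largest* Jordan block for λ (equivalently, the smallest k with (A − λI)^k v = 0 for every generalised eigenvector v of λ).

  λ = -5: largest Jordan block has size 3, contributing (x + 5)^3

So m_A(x) = (x + 5)^3 = x^3 + 15*x^2 + 75*x + 125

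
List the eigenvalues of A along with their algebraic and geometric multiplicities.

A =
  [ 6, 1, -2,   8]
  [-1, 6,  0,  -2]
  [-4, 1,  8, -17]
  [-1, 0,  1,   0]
λ = 5: alg = 4, geom = 2

Step 1 — factor the characteristic polynomial to read off the algebraic multiplicities:
  χ_A(x) = (x - 5)^4

Step 2 — compute geometric multiplicities via the rank-nullity identity g(λ) = n − rank(A − λI):
  rank(A − (5)·I) = 2, so dim ker(A − (5)·I) = n − 2 = 2

Summary:
  λ = 5: algebraic multiplicity = 4, geometric multiplicity = 2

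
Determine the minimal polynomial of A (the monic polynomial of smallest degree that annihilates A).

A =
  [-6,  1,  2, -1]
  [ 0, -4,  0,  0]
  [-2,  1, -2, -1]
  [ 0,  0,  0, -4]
x^2 + 8*x + 16

The characteristic polynomial is χ_A(x) = (x + 4)^4, so the eigenvalues are known. The minimal polynomial is
  m_A(x) = Π_λ (x − λ)^{k_λ}
where k_λ is the size of the *largest* Jordan block for λ (equivalently, the smallest k with (A − λI)^k v = 0 for every generalised eigenvector v of λ).

  λ = -4: largest Jordan block has size 2, contributing (x + 4)^2

So m_A(x) = (x + 4)^2 = x^2 + 8*x + 16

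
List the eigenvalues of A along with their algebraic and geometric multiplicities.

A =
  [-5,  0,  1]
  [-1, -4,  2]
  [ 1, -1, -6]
λ = -5: alg = 3, geom = 1

Step 1 — factor the characteristic polynomial to read off the algebraic multiplicities:
  χ_A(x) = (x + 5)^3

Step 2 — compute geometric multiplicities via the rank-nullity identity g(λ) = n − rank(A − λI):
  rank(A − (-5)·I) = 2, so dim ker(A − (-5)·I) = n − 2 = 1

Summary:
  λ = -5: algebraic multiplicity = 3, geometric multiplicity = 1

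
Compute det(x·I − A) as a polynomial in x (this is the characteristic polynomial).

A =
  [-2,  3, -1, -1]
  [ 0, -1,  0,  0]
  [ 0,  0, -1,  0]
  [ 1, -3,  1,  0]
x^4 + 4*x^3 + 6*x^2 + 4*x + 1

Expanding det(x·I − A) (e.g. by cofactor expansion or by noting that A is similar to its Jordan form J, which has the same characteristic polynomial as A) gives
  χ_A(x) = x^4 + 4*x^3 + 6*x^2 + 4*x + 1
which factors as (x + 1)^4. The eigenvalues (with algebraic multiplicities) are λ = -1 with multiplicity 4.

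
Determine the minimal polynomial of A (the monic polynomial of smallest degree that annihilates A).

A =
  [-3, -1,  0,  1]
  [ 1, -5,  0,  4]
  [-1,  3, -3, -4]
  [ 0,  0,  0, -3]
x^4 + 14*x^3 + 73*x^2 + 168*x + 144

The characteristic polynomial is χ_A(x) = (x + 3)^2*(x + 4)^2, so the eigenvalues are known. The minimal polynomial is
  m_A(x) = Π_λ (x − λ)^{k_λ}
where k_λ is the size of the *largest* Jordan block for λ (equivalently, the smallest k with (A − λI)^k v = 0 for every generalised eigenvector v of λ).

  λ = -4: largest Jordan block has size 2, contributing (x + 4)^2
  λ = -3: largest Jordan block has size 2, contributing (x + 3)^2

So m_A(x) = (x + 3)^2*(x + 4)^2 = x^4 + 14*x^3 + 73*x^2 + 168*x + 144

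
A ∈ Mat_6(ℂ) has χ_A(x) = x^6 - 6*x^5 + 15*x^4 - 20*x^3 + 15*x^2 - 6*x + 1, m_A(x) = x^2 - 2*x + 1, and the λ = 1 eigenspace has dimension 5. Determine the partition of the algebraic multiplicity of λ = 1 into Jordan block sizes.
Block sizes for λ = 1: [2, 1, 1, 1, 1]

Step 1 — from the characteristic polynomial, algebraic multiplicity of λ = 1 is 6. From dim ker(A − (1)·I) = 5, there are exactly 5 Jordan blocks for λ = 1.
Step 2 — from the minimal polynomial, the factor (x − 1)^2 tells us the largest block for λ = 1 has size 2.
Step 3 — with total size 6, 5 blocks, and largest block 2, the block sizes (in nonincreasing order) are [2, 1, 1, 1, 1].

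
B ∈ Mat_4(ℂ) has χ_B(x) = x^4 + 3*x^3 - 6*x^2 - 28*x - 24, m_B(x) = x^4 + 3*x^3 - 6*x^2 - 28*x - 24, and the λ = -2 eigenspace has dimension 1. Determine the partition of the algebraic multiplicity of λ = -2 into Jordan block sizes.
Block sizes for λ = -2: [3]

Step 1 — from the characteristic polynomial, algebraic multiplicity of λ = -2 is 3. From dim ker(B − (-2)·I) = 1, there are exactly 1 Jordan blocks for λ = -2.
Step 2 — from the minimal polynomial, the factor (x + 2)^3 tells us the largest block for λ = -2 has size 3.
Step 3 — with total size 3, 1 blocks, and largest block 3, the block sizes (in nonincreasing order) are [3].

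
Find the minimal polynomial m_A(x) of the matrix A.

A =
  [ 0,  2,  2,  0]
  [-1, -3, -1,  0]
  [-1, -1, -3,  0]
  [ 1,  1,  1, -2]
x^2 + 4*x + 4

The characteristic polynomial is χ_A(x) = (x + 2)^4, so the eigenvalues are known. The minimal polynomial is
  m_A(x) = Π_λ (x − λ)^{k_λ}
where k_λ is the size of the *largest* Jordan block for λ (equivalently, the smallest k with (A − λI)^k v = 0 for every generalised eigenvector v of λ).

  λ = -2: largest Jordan block has size 2, contributing (x + 2)^2

So m_A(x) = (x + 2)^2 = x^2 + 4*x + 4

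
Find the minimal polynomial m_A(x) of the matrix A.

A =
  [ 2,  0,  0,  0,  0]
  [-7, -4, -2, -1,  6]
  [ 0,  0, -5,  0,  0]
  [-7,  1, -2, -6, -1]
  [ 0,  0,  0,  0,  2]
x^3 + 8*x^2 + 5*x - 50

The characteristic polynomial is χ_A(x) = (x - 2)^2*(x + 5)^3, so the eigenvalues are known. The minimal polynomial is
  m_A(x) = Π_λ (x − λ)^{k_λ}
where k_λ is the size of the *largest* Jordan block for λ (equivalently, the smallest k with (A − λI)^k v = 0 for every generalised eigenvector v of λ).

  λ = -5: largest Jordan block has size 2, contributing (x + 5)^2
  λ = 2: largest Jordan block has size 1, contributing (x − 2)

So m_A(x) = (x - 2)*(x + 5)^2 = x^3 + 8*x^2 + 5*x - 50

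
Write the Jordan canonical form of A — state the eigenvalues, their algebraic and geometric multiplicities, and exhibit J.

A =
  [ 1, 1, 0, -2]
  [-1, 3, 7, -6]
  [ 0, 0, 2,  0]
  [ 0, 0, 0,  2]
J_3(2) ⊕ J_1(2)

The characteristic polynomial is
  det(x·I − A) = x^4 - 8*x^3 + 24*x^2 - 32*x + 16 = (x - 2)^4

Eigenvalues and multiplicities (the geometric multiplicity of λ is n − rank(A − λI), which equals the number of Jordan blocks for λ):
  λ = 2: algebraic multiplicity = 4, geometric multiplicity = 2

Determining the block sizes for each eigenvalue:
  λ = 2: with am = 4 and gm = 2, the partition is not yet determined (e.g. several partitions of 4 into 2 parts exist). Let N = A − (2)·I. Computing rank(N^1) = 2, rank(N^2) = 1, rank(N^3) = 0; the number of blocks of size ≥ j is rank(N^{j−1}) − rank(N^j), giving [2, 1, 1]. So we have 1 block(s) of size 3, 1 block(s) of size 1 → block sizes [3, 1]

Assembling the blocks gives a Jordan form
J =
  [2, 1, 0, 0]
  [0, 2, 1, 0]
  [0, 0, 2, 0]
  [0, 0, 0, 2]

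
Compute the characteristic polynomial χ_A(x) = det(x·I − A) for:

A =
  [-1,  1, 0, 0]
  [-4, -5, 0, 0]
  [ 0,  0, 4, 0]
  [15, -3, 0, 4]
x^4 - 2*x^3 - 23*x^2 + 24*x + 144

Expanding det(x·I − A) (e.g. by cofactor expansion or by noting that A is similar to its Jordan form J, which has the same characteristic polynomial as A) gives
  χ_A(x) = x^4 - 2*x^3 - 23*x^2 + 24*x + 144
which factors as (x - 4)^2*(x + 3)^2. The eigenvalues (with algebraic multiplicities) are λ = -3 with multiplicity 2, λ = 4 with multiplicity 2.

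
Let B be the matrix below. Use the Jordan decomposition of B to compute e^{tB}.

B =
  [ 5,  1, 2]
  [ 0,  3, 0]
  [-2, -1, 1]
e^{tB} =
  [2*t*exp(3*t) + exp(3*t), t*exp(3*t), 2*t*exp(3*t)]
  [0, exp(3*t), 0]
  [-2*t*exp(3*t), -t*exp(3*t), -2*t*exp(3*t) + exp(3*t)]

Strategy: write B = P · J · P⁻¹ where J is a Jordan canonical form, so e^{tB} = P · e^{tJ} · P⁻¹, and e^{tJ} can be computed block-by-block.

B has Jordan form
J =
  [3, 1, 0]
  [0, 3, 0]
  [0, 0, 3]
(up to reordering of blocks).

Per-block formulas:
  For a 1×1 block at λ = 3: exp(t · [3]) = [e^(3t)].
  For a 2×2 Jordan block J_2(3): exp(t · J_2(3)) = e^(3t)·(I + t·N), where N is the 2×2 nilpotent shift.

After assembling e^{tJ} and conjugating by P, we get:

e^{tB} =
  [2*t*exp(3*t) + exp(3*t), t*exp(3*t), 2*t*exp(3*t)]
  [0, exp(3*t), 0]
  [-2*t*exp(3*t), -t*exp(3*t), -2*t*exp(3*t) + exp(3*t)]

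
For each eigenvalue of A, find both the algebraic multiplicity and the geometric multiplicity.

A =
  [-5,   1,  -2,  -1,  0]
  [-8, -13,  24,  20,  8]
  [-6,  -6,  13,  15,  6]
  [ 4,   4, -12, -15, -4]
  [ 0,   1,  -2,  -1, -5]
λ = -5: alg = 5, geom = 3

Step 1 — factor the characteristic polynomial to read off the algebraic multiplicities:
  χ_A(x) = (x + 5)^5

Step 2 — compute geometric multiplicities via the rank-nullity identity g(λ) = n − rank(A − λI):
  rank(A − (-5)·I) = 2, so dim ker(A − (-5)·I) = n − 2 = 3

Summary:
  λ = -5: algebraic multiplicity = 5, geometric multiplicity = 3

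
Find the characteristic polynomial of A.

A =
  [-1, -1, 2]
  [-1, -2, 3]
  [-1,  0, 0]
x^3 + 3*x^2 + 3*x + 1

Expanding det(x·I − A) (e.g. by cofactor expansion or by noting that A is similar to its Jordan form J, which has the same characteristic polynomial as A) gives
  χ_A(x) = x^3 + 3*x^2 + 3*x + 1
which factors as (x + 1)^3. The eigenvalues (with algebraic multiplicities) are λ = -1 with multiplicity 3.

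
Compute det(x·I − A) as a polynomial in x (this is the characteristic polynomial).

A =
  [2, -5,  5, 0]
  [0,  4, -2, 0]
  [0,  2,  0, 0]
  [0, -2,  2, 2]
x^4 - 8*x^3 + 24*x^2 - 32*x + 16

Expanding det(x·I − A) (e.g. by cofactor expansion or by noting that A is similar to its Jordan form J, which has the same characteristic polynomial as A) gives
  χ_A(x) = x^4 - 8*x^3 + 24*x^2 - 32*x + 16
which factors as (x - 2)^4. The eigenvalues (with algebraic multiplicities) are λ = 2 with multiplicity 4.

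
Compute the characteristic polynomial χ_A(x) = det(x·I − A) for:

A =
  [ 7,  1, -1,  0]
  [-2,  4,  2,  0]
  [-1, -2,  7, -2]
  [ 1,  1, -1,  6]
x^4 - 24*x^3 + 216*x^2 - 864*x + 1296

Expanding det(x·I − A) (e.g. by cofactor expansion or by noting that A is similar to its Jordan form J, which has the same characteristic polynomial as A) gives
  χ_A(x) = x^4 - 24*x^3 + 216*x^2 - 864*x + 1296
which factors as (x - 6)^4. The eigenvalues (with algebraic multiplicities) are λ = 6 with multiplicity 4.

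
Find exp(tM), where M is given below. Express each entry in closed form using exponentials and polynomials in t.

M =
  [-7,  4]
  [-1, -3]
e^{tM} =
  [-2*t*exp(-5*t) + exp(-5*t), 4*t*exp(-5*t)]
  [-t*exp(-5*t), 2*t*exp(-5*t) + exp(-5*t)]

Strategy: write M = P · J · P⁻¹ where J is a Jordan canonical form, so e^{tM} = P · e^{tJ} · P⁻¹, and e^{tJ} can be computed block-by-block.

M has Jordan form
J =
  [-5,  1]
  [ 0, -5]
(up to reordering of blocks).

Per-block formulas:
  For a 2×2 Jordan block J_2(-5): exp(t · J_2(-5)) = e^(-5t)·(I + t·N), where N is the 2×2 nilpotent shift.

After assembling e^{tJ} and conjugating by P, we get:

e^{tM} =
  [-2*t*exp(-5*t) + exp(-5*t), 4*t*exp(-5*t)]
  [-t*exp(-5*t), 2*t*exp(-5*t) + exp(-5*t)]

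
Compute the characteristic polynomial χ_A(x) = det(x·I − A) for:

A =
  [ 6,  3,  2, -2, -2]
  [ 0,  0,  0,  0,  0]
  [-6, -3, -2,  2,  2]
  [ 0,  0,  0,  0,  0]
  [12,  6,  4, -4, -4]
x^5

Expanding det(x·I − A) (e.g. by cofactor expansion or by noting that A is similar to its Jordan form J, which has the same characteristic polynomial as A) gives
  χ_A(x) = x^5
which factors as x^5. The eigenvalues (with algebraic multiplicities) are λ = 0 with multiplicity 5.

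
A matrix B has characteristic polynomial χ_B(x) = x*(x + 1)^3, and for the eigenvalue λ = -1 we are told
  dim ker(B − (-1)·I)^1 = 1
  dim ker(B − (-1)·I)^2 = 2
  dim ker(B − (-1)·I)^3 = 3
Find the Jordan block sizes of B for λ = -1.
Block sizes for λ = -1: [3]

From the dimensions of kernels of powers, the number of Jordan blocks of size at least j is d_j − d_{j−1} where d_j = dim ker(N^j) (with d_0 = 0). Computing the differences gives [1, 1, 1].
The number of blocks of size exactly k is (#blocks of size ≥ k) − (#blocks of size ≥ k + 1), so the partition is: 1 block(s) of size 3.
In nonincreasing order the block sizes are [3].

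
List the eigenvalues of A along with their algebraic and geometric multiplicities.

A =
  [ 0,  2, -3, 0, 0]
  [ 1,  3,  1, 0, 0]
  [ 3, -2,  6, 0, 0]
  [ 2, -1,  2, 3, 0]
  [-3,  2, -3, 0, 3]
λ = 3: alg = 5, geom = 3

Step 1 — factor the characteristic polynomial to read off the algebraic multiplicities:
  χ_A(x) = (x - 3)^5

Step 2 — compute geometric multiplicities via the rank-nullity identity g(λ) = n − rank(A − λI):
  rank(A − (3)·I) = 2, so dim ker(A − (3)·I) = n − 2 = 3

Summary:
  λ = 3: algebraic multiplicity = 5, geometric multiplicity = 3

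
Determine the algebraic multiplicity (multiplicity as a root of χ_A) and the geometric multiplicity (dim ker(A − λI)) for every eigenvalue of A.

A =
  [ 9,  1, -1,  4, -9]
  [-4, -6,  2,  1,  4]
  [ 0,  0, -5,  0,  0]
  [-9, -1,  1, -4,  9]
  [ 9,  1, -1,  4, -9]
λ = -5: alg = 3, geom = 1; λ = 0: alg = 2, geom = 2

Step 1 — factor the characteristic polynomial to read off the algebraic multiplicities:
  χ_A(x) = x^2*(x + 5)^3

Step 2 — compute geometric multiplicities via the rank-nullity identity g(λ) = n − rank(A − λI):
  rank(A − (-5)·I) = 4, so dim ker(A − (-5)·I) = n − 4 = 1
  rank(A − (0)·I) = 3, so dim ker(A − (0)·I) = n − 3 = 2

Summary:
  λ = -5: algebraic multiplicity = 3, geometric multiplicity = 1
  λ = 0: algebraic multiplicity = 2, geometric multiplicity = 2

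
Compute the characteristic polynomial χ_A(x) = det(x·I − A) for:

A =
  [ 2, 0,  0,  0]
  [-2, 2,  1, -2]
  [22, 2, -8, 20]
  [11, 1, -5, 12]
x^4 - 8*x^3 + 24*x^2 - 32*x + 16

Expanding det(x·I − A) (e.g. by cofactor expansion or by noting that A is similar to its Jordan form J, which has the same characteristic polynomial as A) gives
  χ_A(x) = x^4 - 8*x^3 + 24*x^2 - 32*x + 16
which factors as (x - 2)^4. The eigenvalues (with algebraic multiplicities) are λ = 2 with multiplicity 4.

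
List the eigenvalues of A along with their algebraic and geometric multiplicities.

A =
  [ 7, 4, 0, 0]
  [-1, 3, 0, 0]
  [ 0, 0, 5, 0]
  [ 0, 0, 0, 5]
λ = 5: alg = 4, geom = 3

Step 1 — factor the characteristic polynomial to read off the algebraic multiplicities:
  χ_A(x) = (x - 5)^4

Step 2 — compute geometric multiplicities via the rank-nullity identity g(λ) = n − rank(A − λI):
  rank(A − (5)·I) = 1, so dim ker(A − (5)·I) = n − 1 = 3

Summary:
  λ = 5: algebraic multiplicity = 4, geometric multiplicity = 3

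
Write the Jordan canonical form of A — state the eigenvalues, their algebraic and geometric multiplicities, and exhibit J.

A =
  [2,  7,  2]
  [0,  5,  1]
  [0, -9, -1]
J_3(2)

The characteristic polynomial is
  det(x·I − A) = x^3 - 6*x^2 + 12*x - 8 = (x - 2)^3

Eigenvalues and multiplicities (the geometric multiplicity of λ is n − rank(A − λI), which equals the number of Jordan blocks for λ):
  λ = 2: algebraic multiplicity = 3, geometric multiplicity = 1

Determining the block sizes for each eigenvalue:
  λ = 2: one block (gm = 1), so the single block has size am = 3 → block sizes [3]

Assembling the blocks gives a Jordan form
J =
  [2, 1, 0]
  [0, 2, 1]
  [0, 0, 2]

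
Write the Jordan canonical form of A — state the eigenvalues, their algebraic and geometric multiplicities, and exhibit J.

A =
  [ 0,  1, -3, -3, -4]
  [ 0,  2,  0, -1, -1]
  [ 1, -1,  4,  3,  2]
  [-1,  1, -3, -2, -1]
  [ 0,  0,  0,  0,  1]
J_3(1) ⊕ J_2(1)

The characteristic polynomial is
  det(x·I − A) = x^5 - 5*x^4 + 10*x^3 - 10*x^2 + 5*x - 1 = (x - 1)^5

Eigenvalues and multiplicities (the geometric multiplicity of λ is n − rank(A − λI), which equals the number of Jordan blocks for λ):
  λ = 1: algebraic multiplicity = 5, geometric multiplicity = 2

Determining the block sizes for each eigenvalue:
  λ = 1: with am = 5 and gm = 2, the partition is not yet determined (e.g. several partitions of 5 into 2 parts exist). Let N = A − (1)·I. Computing rank(N^1) = 3, rank(N^2) = 1, rank(N^3) = 0; the number of blocks of size ≥ j is rank(N^{j−1}) − rank(N^j), giving [2, 2, 1]. So we have 1 block(s) of size 3, 1 block(s) of size 2 → block sizes [3, 2]

Assembling the blocks gives a Jordan form
J =
  [1, 1, 0, 0, 0]
  [0, 1, 1, 0, 0]
  [0, 0, 1, 0, 0]
  [0, 0, 0, 1, 1]
  [0, 0, 0, 0, 1]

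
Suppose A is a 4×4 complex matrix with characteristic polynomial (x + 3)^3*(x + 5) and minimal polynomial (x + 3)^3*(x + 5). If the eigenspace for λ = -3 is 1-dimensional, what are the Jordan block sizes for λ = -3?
Block sizes for λ = -3: [3]

Step 1 — from the characteristic polynomial, algebraic multiplicity of λ = -3 is 3. From dim ker(A − (-3)·I) = 1, there are exactly 1 Jordan blocks for λ = -3.
Step 2 — from the minimal polynomial, the factor (x + 3)^3 tells us the largest block for λ = -3 has size 3.
Step 3 — with total size 3, 1 blocks, and largest block 3, the block sizes (in nonincreasing order) are [3].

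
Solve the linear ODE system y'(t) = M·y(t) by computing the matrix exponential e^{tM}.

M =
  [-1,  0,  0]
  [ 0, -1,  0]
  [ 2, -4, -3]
e^{tM} =
  [exp(-t), 0, 0]
  [0, exp(-t), 0]
  [exp(-t) - exp(-3*t), -2*exp(-t) + 2*exp(-3*t), exp(-3*t)]

Strategy: write M = P · J · P⁻¹ where J is a Jordan canonical form, so e^{tM} = P · e^{tJ} · P⁻¹, and e^{tJ} can be computed block-by-block.

M has Jordan form
J =
  [-3,  0,  0]
  [ 0, -1,  0]
  [ 0,  0, -1]
(up to reordering of blocks).

Per-block formulas:
  For a 1×1 block at λ = -1: exp(t · [-1]) = [e^(-1t)].
  For a 1×1 block at λ = -3: exp(t · [-3]) = [e^(-3t)].

After assembling e^{tJ} and conjugating by P, we get:

e^{tM} =
  [exp(-t), 0, 0]
  [0, exp(-t), 0]
  [exp(-t) - exp(-3*t), -2*exp(-t) + 2*exp(-3*t), exp(-3*t)]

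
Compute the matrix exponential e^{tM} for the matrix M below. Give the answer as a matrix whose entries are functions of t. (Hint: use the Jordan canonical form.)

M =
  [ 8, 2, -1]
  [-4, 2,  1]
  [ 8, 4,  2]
e^{tM} =
  [4*t*exp(4*t) + exp(4*t), 2*t*exp(4*t), -t*exp(4*t)]
  [-4*t*exp(4*t), -2*t*exp(4*t) + exp(4*t), t*exp(4*t)]
  [8*t*exp(4*t), 4*t*exp(4*t), -2*t*exp(4*t) + exp(4*t)]

Strategy: write M = P · J · P⁻¹ where J is a Jordan canonical form, so e^{tM} = P · e^{tJ} · P⁻¹, and e^{tJ} can be computed block-by-block.

M has Jordan form
J =
  [4, 1, 0]
  [0, 4, 0]
  [0, 0, 4]
(up to reordering of blocks).

Per-block formulas:
  For a 1×1 block at λ = 4: exp(t · [4]) = [e^(4t)].
  For a 2×2 Jordan block J_2(4): exp(t · J_2(4)) = e^(4t)·(I + t·N), where N is the 2×2 nilpotent shift.

After assembling e^{tJ} and conjugating by P, we get:

e^{tM} =
  [4*t*exp(4*t) + exp(4*t), 2*t*exp(4*t), -t*exp(4*t)]
  [-4*t*exp(4*t), -2*t*exp(4*t) + exp(4*t), t*exp(4*t)]
  [8*t*exp(4*t), 4*t*exp(4*t), -2*t*exp(4*t) + exp(4*t)]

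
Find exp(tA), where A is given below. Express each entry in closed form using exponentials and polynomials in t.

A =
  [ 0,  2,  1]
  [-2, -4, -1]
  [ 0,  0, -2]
e^{tA} =
  [2*t*exp(-2*t) + exp(-2*t), 2*t*exp(-2*t), t*exp(-2*t)]
  [-2*t*exp(-2*t), -2*t*exp(-2*t) + exp(-2*t), -t*exp(-2*t)]
  [0, 0, exp(-2*t)]

Strategy: write A = P · J · P⁻¹ where J is a Jordan canonical form, so e^{tA} = P · e^{tJ} · P⁻¹, and e^{tJ} can be computed block-by-block.

A has Jordan form
J =
  [-2,  1,  0]
  [ 0, -2,  0]
  [ 0,  0, -2]
(up to reordering of blocks).

Per-block formulas:
  For a 1×1 block at λ = -2: exp(t · [-2]) = [e^(-2t)].
  For a 2×2 Jordan block J_2(-2): exp(t · J_2(-2)) = e^(-2t)·(I + t·N), where N is the 2×2 nilpotent shift.

After assembling e^{tJ} and conjugating by P, we get:

e^{tA} =
  [2*t*exp(-2*t) + exp(-2*t), 2*t*exp(-2*t), t*exp(-2*t)]
  [-2*t*exp(-2*t), -2*t*exp(-2*t) + exp(-2*t), -t*exp(-2*t)]
  [0, 0, exp(-2*t)]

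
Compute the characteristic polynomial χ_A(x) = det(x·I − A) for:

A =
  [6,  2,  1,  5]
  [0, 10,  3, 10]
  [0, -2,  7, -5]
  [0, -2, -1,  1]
x^4 - 24*x^3 + 216*x^2 - 864*x + 1296

Expanding det(x·I − A) (e.g. by cofactor expansion or by noting that A is similar to its Jordan form J, which has the same characteristic polynomial as A) gives
  χ_A(x) = x^4 - 24*x^3 + 216*x^2 - 864*x + 1296
which factors as (x - 6)^4. The eigenvalues (with algebraic multiplicities) are λ = 6 with multiplicity 4.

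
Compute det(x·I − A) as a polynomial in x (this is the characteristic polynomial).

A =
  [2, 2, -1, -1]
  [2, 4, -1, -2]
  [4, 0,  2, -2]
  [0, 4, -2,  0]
x^4 - 8*x^3 + 24*x^2 - 32*x + 16

Expanding det(x·I − A) (e.g. by cofactor expansion or by noting that A is similar to its Jordan form J, which has the same characteristic polynomial as A) gives
  χ_A(x) = x^4 - 8*x^3 + 24*x^2 - 32*x + 16
which factors as (x - 2)^4. The eigenvalues (with algebraic multiplicities) are λ = 2 with multiplicity 4.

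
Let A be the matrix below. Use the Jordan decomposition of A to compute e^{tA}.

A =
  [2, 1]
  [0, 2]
e^{tA} =
  [exp(2*t), t*exp(2*t)]
  [0, exp(2*t)]

Strategy: write A = P · J · P⁻¹ where J is a Jordan canonical form, so e^{tA} = P · e^{tJ} · P⁻¹, and e^{tJ} can be computed block-by-block.

A has Jordan form
J =
  [2, 1]
  [0, 2]
(up to reordering of blocks).

Per-block formulas:
  For a 2×2 Jordan block J_2(2): exp(t · J_2(2)) = e^(2t)·(I + t·N), where N is the 2×2 nilpotent shift.

After assembling e^{tJ} and conjugating by P, we get:

e^{tA} =
  [exp(2*t), t*exp(2*t)]
  [0, exp(2*t)]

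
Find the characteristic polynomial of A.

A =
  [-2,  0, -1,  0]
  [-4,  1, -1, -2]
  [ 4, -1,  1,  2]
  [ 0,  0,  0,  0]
x^4

Expanding det(x·I − A) (e.g. by cofactor expansion or by noting that A is similar to its Jordan form J, which has the same characteristic polynomial as A) gives
  χ_A(x) = x^4
which factors as x^4. The eigenvalues (with algebraic multiplicities) are λ = 0 with multiplicity 4.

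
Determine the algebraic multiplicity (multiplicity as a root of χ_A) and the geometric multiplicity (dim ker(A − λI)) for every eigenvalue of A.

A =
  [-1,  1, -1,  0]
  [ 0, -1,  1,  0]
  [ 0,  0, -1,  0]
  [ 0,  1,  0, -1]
λ = -1: alg = 4, geom = 2

Step 1 — factor the characteristic polynomial to read off the algebraic multiplicities:
  χ_A(x) = (x + 1)^4

Step 2 — compute geometric multiplicities via the rank-nullity identity g(λ) = n − rank(A − λI):
  rank(A − (-1)·I) = 2, so dim ker(A − (-1)·I) = n − 2 = 2

Summary:
  λ = -1: algebraic multiplicity = 4, geometric multiplicity = 2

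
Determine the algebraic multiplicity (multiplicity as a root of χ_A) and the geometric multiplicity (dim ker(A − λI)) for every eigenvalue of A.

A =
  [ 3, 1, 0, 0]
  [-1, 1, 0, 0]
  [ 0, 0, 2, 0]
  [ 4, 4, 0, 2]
λ = 2: alg = 4, geom = 3

Step 1 — factor the characteristic polynomial to read off the algebraic multiplicities:
  χ_A(x) = (x - 2)^4

Step 2 — compute geometric multiplicities via the rank-nullity identity g(λ) = n − rank(A − λI):
  rank(A − (2)·I) = 1, so dim ker(A − (2)·I) = n − 1 = 3

Summary:
  λ = 2: algebraic multiplicity = 4, geometric multiplicity = 3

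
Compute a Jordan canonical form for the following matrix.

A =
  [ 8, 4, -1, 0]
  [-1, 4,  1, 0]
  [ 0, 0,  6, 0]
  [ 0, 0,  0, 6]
J_3(6) ⊕ J_1(6)

The characteristic polynomial is
  det(x·I − A) = x^4 - 24*x^3 + 216*x^2 - 864*x + 1296 = (x - 6)^4

Eigenvalues and multiplicities (the geometric multiplicity of λ is n − rank(A − λI), which equals the number of Jordan blocks for λ):
  λ = 6: algebraic multiplicity = 4, geometric multiplicity = 2

Determining the block sizes for each eigenvalue:
  λ = 6: with am = 4 and gm = 2, the partition is not yet determined (e.g. several partitions of 4 into 2 parts exist). Let N = A − (6)·I. Computing rank(N^1) = 2, rank(N^2) = 1, rank(N^3) = 0; the number of blocks of size ≥ j is rank(N^{j−1}) − rank(N^j), giving [2, 1, 1]. So we have 1 block(s) of size 3, 1 block(s) of size 1 → block sizes [3, 1]

Assembling the blocks gives a Jordan form
J =
  [6, 1, 0, 0]
  [0, 6, 1, 0]
  [0, 0, 6, 0]
  [0, 0, 0, 6]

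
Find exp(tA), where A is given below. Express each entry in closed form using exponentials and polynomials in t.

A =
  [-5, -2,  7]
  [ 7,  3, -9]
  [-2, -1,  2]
e^{tA} =
  [-3*t^2/2 - 5*t + 1, -3*t^2/2 - 2*t, -3*t^2/2 + 7*t]
  [2*t^2 + 7*t, 2*t^2 + 3*t + 1, 2*t^2 - 9*t]
  [-t^2/2 - 2*t, -t^2/2 - t, -t^2/2 + 2*t + 1]

Strategy: write A = P · J · P⁻¹ where J is a Jordan canonical form, so e^{tA} = P · e^{tJ} · P⁻¹, and e^{tJ} can be computed block-by-block.

A has Jordan form
J =
  [0, 1, 0]
  [0, 0, 1]
  [0, 0, 0]
(up to reordering of blocks).

Per-block formulas:
  For a 3×3 Jordan block J_3(0): exp(t · J_3(0)) = e^(0t)·(I + t·N + (t^2/2)·N^2), where N is the 3×3 nilpotent shift.

After assembling e^{tJ} and conjugating by P, we get:

e^{tA} =
  [-3*t^2/2 - 5*t + 1, -3*t^2/2 - 2*t, -3*t^2/2 + 7*t]
  [2*t^2 + 7*t, 2*t^2 + 3*t + 1, 2*t^2 - 9*t]
  [-t^2/2 - 2*t, -t^2/2 - t, -t^2/2 + 2*t + 1]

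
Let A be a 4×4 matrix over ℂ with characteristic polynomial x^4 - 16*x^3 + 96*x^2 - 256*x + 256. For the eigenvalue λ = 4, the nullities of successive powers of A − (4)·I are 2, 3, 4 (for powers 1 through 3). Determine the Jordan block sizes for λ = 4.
Block sizes for λ = 4: [3, 1]

From the dimensions of kernels of powers, the number of Jordan blocks of size at least j is d_j − d_{j−1} where d_j = dim ker(N^j) (with d_0 = 0). Computing the differences gives [2, 1, 1].
The number of blocks of size exactly k is (#blocks of size ≥ k) − (#blocks of size ≥ k + 1), so the partition is: 1 block(s) of size 1, 1 block(s) of size 3.
In nonincreasing order the block sizes are [3, 1].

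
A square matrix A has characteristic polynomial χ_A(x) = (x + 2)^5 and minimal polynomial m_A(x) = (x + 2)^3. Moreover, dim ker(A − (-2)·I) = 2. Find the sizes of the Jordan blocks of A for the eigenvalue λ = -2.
Block sizes for λ = -2: [3, 2]

Step 1 — from the characteristic polynomial, algebraic multiplicity of λ = -2 is 5. From dim ker(A − (-2)·I) = 2, there are exactly 2 Jordan blocks for λ = -2.
Step 2 — from the minimal polynomial, the factor (x + 2)^3 tells us the largest block for λ = -2 has size 3.
Step 3 — with total size 5, 2 blocks, and largest block 3, the block sizes (in nonincreasing order) are [3, 2].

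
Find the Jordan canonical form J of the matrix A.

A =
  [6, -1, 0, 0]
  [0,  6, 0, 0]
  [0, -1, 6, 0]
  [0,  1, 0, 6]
J_2(6) ⊕ J_1(6) ⊕ J_1(6)

The characteristic polynomial is
  det(x·I − A) = x^4 - 24*x^3 + 216*x^2 - 864*x + 1296 = (x - 6)^4

Eigenvalues and multiplicities (the geometric multiplicity of λ is n − rank(A − λI), which equals the number of Jordan blocks for λ):
  λ = 6: algebraic multiplicity = 4, geometric multiplicity = 3

Determining the block sizes for each eigenvalue:
  λ = 6: 3 blocks summing to 4 forces exactly one block of size 2 and the rest size 1 → block sizes [2, 1, 1]

Assembling the blocks gives a Jordan form
J =
  [6, 1, 0, 0]
  [0, 6, 0, 0]
  [0, 0, 6, 0]
  [0, 0, 0, 6]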